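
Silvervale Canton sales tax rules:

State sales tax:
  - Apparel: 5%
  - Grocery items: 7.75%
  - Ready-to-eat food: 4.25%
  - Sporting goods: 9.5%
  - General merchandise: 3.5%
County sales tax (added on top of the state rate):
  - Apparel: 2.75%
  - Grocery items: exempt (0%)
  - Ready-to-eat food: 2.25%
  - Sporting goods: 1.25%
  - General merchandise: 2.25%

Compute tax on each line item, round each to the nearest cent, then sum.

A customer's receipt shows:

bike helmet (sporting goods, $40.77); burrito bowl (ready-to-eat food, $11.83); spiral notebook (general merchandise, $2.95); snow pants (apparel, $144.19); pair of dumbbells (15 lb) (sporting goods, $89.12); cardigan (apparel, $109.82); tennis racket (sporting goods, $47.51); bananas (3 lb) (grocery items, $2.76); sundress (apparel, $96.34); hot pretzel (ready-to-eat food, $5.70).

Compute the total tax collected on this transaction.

$47.74

Bike helmet $40.77: sporting goods → 9.5% + 1.25% county = 10.75% → $4.38
Burrito bowl $11.83: ready-to-eat food → 4.25% + 2.25% county = 6.5% → $0.77
Spiral notebook $2.95: general merchandise → 3.5% + 2.25% county = 5.75% → $0.17
Snow pants $144.19: apparel → 5% + 2.75% county = 7.75% → $11.17
Pair of dumbbells (15 lb) $89.12: sporting goods → 9.5% + 1.25% county = 10.75% → $9.58
Cardigan $109.82: apparel → 5% + 2.75% county = 7.75% → $8.51
Tennis racket $47.51: sporting goods → 9.5% + 1.25% county = 10.75% → $5.11
Bananas (3 lb) $2.76: grocery items → 7.75% + 0% county = 7.75% → $0.21
Sundress $96.34: apparel → 5% + 2.75% county = 7.75% → $7.47
Hot pretzel $5.70: ready-to-eat food → 4.25% + 2.25% county = 6.5% → $0.37
Total tax = $4.38 + $0.77 + $0.17 + $11.17 + $9.58 + $8.51 + $5.11 + $0.21 + $7.47 + $0.37 = $47.74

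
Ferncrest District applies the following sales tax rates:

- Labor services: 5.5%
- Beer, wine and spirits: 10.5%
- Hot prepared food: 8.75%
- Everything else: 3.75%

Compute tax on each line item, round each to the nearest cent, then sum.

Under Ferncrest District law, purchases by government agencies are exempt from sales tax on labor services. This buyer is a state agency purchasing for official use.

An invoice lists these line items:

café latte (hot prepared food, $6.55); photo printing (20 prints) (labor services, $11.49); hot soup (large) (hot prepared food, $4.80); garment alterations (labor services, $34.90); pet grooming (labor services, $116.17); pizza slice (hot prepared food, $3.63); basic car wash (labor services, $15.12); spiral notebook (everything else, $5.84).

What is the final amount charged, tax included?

$200.03

Café latte $6.55: hot prepared food → 8.75% → $0.57
Photo printing (20 prints) $11.49: labor services, buyer-exempt → 0% → $0.00
Hot soup (large) $4.80: hot prepared food → 8.75% → $0.42
Garment alterations $34.90: labor services, buyer-exempt → 0% → $0.00
Pet grooming $116.17: labor services, buyer-exempt → 0% → $0.00
Pizza slice $3.63: hot prepared food → 8.75% → $0.32
Basic car wash $15.12: labor services, buyer-exempt → 0% → $0.00
Spiral notebook $5.84: everything else → 3.75% → $0.22
Subtotal = $198.50; tax = $1.53; total due = $200.03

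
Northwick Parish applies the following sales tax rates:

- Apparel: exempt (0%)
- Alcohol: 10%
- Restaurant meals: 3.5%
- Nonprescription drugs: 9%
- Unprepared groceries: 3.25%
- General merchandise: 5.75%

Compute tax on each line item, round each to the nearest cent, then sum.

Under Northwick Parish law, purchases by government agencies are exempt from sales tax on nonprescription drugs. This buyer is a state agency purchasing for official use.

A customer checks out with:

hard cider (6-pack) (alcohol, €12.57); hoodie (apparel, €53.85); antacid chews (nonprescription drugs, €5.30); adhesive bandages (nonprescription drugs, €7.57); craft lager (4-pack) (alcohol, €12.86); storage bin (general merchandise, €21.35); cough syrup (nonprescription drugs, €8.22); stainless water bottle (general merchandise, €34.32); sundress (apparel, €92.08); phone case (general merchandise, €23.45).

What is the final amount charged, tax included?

€278.67

Hard cider (6-pack) €12.57: alcohol → 10% → €1.26
Hoodie €53.85: apparel → 0% → €0.00
Antacid chews €5.30: nonprescription drugs, buyer-exempt → 0% → €0.00
Adhesive bandages €7.57: nonprescription drugs, buyer-exempt → 0% → €0.00
Craft lager (4-pack) €12.86: alcohol → 10% → €1.29
Storage bin €21.35: general merchandise → 5.75% → €1.23
Cough syrup €8.22: nonprescription drugs, buyer-exempt → 0% → €0.00
Stainless water bottle €34.32: general merchandise → 5.75% → €1.97
Sundress €92.08: apparel → 0% → €0.00
Phone case €23.45: general merchandise → 5.75% → €1.35
Subtotal = €271.57; tax = €7.10; total due = €278.67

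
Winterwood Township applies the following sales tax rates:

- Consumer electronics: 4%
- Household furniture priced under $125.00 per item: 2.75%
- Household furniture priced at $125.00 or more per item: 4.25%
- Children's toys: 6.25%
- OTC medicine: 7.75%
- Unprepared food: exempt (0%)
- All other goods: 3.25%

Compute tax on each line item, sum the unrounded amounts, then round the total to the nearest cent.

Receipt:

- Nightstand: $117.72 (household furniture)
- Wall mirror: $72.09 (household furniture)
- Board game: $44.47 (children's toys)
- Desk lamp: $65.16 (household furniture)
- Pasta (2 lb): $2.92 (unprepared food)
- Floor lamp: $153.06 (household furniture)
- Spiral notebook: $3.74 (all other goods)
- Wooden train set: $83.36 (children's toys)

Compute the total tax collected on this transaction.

Nightstand $117.72: household furniture, under $125.00 → 2.75% → $3.2373
Wall mirror $72.09: household furniture, under $125.00 → 2.75% → $1.982475
Board game $44.47: children's toys → 6.25% → $2.779375
Desk lamp $65.16: household furniture, under $125.00 → 2.75% → $1.7919
Pasta (2 lb) $2.92: unprepared food → 0% → $0.00
Floor lamp $153.06: household furniture, $125.00 or more → 4.25% → $6.50505
Spiral notebook $3.74: all other goods → 3.25% → $0.12155
Wooden train set $83.36: children's toys → 6.25% → $5.21
Unrounded tax sum = $21.62765 → $21.63

$21.63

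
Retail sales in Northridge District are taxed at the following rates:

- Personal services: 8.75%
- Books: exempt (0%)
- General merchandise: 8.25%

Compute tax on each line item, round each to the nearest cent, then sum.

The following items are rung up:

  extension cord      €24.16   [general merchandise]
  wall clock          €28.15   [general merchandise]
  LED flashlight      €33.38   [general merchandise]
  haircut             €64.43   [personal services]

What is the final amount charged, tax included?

Extension cord €24.16: general merchandise → 8.25% → €1.99
Wall clock €28.15: general merchandise → 8.25% → €2.32
LED flashlight €33.38: general merchandise → 8.25% → €2.75
Haircut €64.43: personal services → 8.75% → €5.64
Subtotal = €150.12; tax = €12.70; total due = €162.82

€162.82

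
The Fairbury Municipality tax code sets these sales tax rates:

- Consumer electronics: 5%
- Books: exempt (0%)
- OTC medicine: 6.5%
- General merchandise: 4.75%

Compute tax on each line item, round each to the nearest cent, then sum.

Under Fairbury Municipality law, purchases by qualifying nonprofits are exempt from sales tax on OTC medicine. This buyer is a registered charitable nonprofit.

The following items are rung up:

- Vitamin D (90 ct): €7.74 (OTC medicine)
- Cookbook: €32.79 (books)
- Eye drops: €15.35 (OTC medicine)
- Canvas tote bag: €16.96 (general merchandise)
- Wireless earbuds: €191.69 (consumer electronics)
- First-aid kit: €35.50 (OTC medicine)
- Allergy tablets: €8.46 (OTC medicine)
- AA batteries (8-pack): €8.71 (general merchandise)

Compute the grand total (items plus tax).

Vitamin D (90 ct) €7.74: OTC medicine, buyer-exempt → 0% → €0.00
Cookbook €32.79: books → 0% → €0.00
Eye drops €15.35: OTC medicine, buyer-exempt → 0% → €0.00
Canvas tote bag €16.96: general merchandise → 4.75% → €0.81
Wireless earbuds €191.69: consumer electronics → 5% → €9.58
First-aid kit €35.50: OTC medicine, buyer-exempt → 0% → €0.00
Allergy tablets €8.46: OTC medicine, buyer-exempt → 0% → €0.00
AA batteries (8-pack) €8.71: general merchandise → 4.75% → €0.41
Subtotal = €317.20; tax = €10.80; total due = €328.00

€328.00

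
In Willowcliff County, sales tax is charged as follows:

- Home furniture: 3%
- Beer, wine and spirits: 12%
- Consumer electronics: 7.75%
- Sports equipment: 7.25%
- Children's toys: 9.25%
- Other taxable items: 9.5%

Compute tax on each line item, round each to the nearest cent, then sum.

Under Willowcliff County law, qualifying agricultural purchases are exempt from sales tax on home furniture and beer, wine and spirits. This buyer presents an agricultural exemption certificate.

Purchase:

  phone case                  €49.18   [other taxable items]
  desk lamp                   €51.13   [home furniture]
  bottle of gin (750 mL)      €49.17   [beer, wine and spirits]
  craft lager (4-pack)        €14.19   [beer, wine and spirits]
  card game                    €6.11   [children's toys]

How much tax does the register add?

€5.24

Phone case €49.18: other taxable items → 9.5% → €4.67
Desk lamp €51.13: home furniture, buyer-exempt → 0% → €0.00
Bottle of gin (750 mL) €49.17: beer, wine and spirits, buyer-exempt → 0% → €0.00
Craft lager (4-pack) €14.19: beer, wine and spirits, buyer-exempt → 0% → €0.00
Card game €6.11: children's toys → 9.25% → €0.57
Total tax = €4.67 + €0.57 = €5.24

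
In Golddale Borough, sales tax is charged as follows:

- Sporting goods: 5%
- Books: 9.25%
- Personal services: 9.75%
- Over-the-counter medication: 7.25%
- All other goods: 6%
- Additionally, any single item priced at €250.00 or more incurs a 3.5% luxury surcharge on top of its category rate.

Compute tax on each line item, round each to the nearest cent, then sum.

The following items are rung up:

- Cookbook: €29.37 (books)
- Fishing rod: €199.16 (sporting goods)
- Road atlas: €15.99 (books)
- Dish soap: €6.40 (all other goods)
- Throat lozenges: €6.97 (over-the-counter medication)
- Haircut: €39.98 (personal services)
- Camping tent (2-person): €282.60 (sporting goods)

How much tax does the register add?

Cookbook €29.37: books → 9.25% → €2.72
Fishing rod €199.16: sporting goods → 5% → €9.96
Road atlas €15.99: books → 9.25% → €1.48
Dish soap €6.40: all other goods → 6% → €0.38
Throat lozenges €6.97: over-the-counter medication → 7.25% → €0.51
Haircut €39.98: personal services → 9.75% → €3.90
Camping tent (2-person) €282.60: sporting goods → 5% + 3.5% surcharge = 8.5% → €24.02
Total tax = €2.72 + €9.96 + €1.48 + €0.38 + €0.51 + €3.90 + €24.02 = €42.97

€42.97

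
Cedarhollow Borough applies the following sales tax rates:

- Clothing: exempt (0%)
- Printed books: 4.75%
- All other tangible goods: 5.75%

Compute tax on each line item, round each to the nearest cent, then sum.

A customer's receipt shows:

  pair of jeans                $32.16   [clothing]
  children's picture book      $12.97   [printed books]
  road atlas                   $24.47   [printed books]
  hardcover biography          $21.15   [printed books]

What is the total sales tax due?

Pair of jeans $32.16: clothing → 0% → $0.00
Children's picture book $12.97: printed books → 4.75% → $0.62
Road atlas $24.47: printed books → 4.75% → $1.16
Hardcover biography $21.15: printed books → 4.75% → $1.00
Total tax = $0.62 + $1.16 + $1.00 = $2.78

$2.78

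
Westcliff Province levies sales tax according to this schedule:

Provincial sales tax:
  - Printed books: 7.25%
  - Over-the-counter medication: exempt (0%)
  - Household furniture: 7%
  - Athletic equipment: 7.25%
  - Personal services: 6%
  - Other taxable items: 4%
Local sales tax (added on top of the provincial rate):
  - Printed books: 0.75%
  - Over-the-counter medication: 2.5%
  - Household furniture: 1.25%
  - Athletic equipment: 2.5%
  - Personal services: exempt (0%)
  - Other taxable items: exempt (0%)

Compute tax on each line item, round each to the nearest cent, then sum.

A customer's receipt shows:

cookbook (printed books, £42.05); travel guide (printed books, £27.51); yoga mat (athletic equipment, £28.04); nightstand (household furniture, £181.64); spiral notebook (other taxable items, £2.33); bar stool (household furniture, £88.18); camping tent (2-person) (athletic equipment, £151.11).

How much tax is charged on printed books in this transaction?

£5.56

Cookbook £42.05: printed books → 7.25% + 0.75% local = 8% → £3.36
Travel guide £27.51: printed books → 7.25% + 0.75% local = 8% → £2.20
Tax on printed books = £3.36 + £2.20 = £5.56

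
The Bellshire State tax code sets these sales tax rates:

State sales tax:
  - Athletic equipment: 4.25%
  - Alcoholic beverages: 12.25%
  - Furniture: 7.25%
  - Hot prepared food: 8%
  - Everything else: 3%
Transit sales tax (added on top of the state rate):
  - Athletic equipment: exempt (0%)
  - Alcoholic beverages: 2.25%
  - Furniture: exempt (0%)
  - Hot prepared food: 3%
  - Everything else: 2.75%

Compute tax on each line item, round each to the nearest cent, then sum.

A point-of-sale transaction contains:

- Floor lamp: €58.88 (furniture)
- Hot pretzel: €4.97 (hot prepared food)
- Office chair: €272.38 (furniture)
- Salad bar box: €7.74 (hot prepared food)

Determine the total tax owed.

Floor lamp €58.88: furniture → 7.25% + 0% transit = 7.25% → €4.27
Hot pretzel €4.97: hot prepared food → 8% + 3% transit = 11% → €0.55
Office chair €272.38: furniture → 7.25% + 0% transit = 7.25% → €19.75
Salad bar box €7.74: hot prepared food → 8% + 3% transit = 11% → €0.85
Total tax = €4.27 + €0.55 + €19.75 + €0.85 = €25.42

€25.42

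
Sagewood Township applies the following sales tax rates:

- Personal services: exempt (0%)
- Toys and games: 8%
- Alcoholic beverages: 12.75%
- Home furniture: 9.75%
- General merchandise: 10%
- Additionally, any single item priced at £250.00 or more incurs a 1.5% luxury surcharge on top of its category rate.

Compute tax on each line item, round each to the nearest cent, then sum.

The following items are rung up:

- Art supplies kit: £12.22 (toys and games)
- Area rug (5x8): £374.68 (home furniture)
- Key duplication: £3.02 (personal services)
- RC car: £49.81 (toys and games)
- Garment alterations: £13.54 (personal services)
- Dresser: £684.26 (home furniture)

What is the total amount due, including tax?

Art supplies kit £12.22: toys and games → 8% → £0.98
Area rug (5x8) £374.68: home furniture → 9.75% + 1.5% surcharge = 11.25% → £42.15
Key duplication £3.02: personal services → 0% → £0.00
RC car £49.81: toys and games → 8% → £3.98
Garment alterations £13.54: personal services → 0% → £0.00
Dresser £684.26: home furniture → 9.75% + 1.5% surcharge = 11.25% → £76.98
Subtotal = £1137.53; tax = £124.09; total due = £1261.62

£1261.62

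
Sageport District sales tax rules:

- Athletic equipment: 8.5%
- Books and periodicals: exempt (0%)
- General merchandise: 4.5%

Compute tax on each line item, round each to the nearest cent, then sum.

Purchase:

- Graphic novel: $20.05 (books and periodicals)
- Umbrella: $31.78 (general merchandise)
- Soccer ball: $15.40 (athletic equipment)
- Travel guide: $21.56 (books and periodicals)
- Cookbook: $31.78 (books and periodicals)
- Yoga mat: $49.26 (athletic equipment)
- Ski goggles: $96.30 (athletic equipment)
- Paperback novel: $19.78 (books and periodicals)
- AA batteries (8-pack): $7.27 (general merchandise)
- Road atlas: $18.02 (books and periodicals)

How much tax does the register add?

Graphic novel $20.05: books and periodicals → 0% → $0.00
Umbrella $31.78: general merchandise → 4.5% → $1.43
Soccer ball $15.40: athletic equipment → 8.5% → $1.31
Travel guide $21.56: books and periodicals → 0% → $0.00
Cookbook $31.78: books and periodicals → 0% → $0.00
Yoga mat $49.26: athletic equipment → 8.5% → $4.19
Ski goggles $96.30: athletic equipment → 8.5% → $8.19
Paperback novel $19.78: books and periodicals → 0% → $0.00
AA batteries (8-pack) $7.27: general merchandise → 4.5% → $0.33
Road atlas $18.02: books and periodicals → 0% → $0.00
Total tax = $1.43 + $1.31 + $4.19 + $8.19 + $0.33 = $15.45

$15.45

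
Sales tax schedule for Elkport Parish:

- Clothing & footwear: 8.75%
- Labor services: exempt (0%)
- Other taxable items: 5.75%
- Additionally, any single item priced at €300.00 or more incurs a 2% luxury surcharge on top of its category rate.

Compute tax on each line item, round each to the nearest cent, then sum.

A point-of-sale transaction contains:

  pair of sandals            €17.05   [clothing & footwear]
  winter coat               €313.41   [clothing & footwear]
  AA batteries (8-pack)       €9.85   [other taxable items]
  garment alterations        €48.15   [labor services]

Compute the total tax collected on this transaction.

Pair of sandals €17.05: clothing & footwear → 8.75% → €1.49
Winter coat €313.41: clothing & footwear → 8.75% + 2% surcharge = 10.75% → €33.69
AA batteries (8-pack) €9.85: other taxable items → 5.75% → €0.57
Garment alterations €48.15: labor services → 0% → €0.00
Total tax = €1.49 + €33.69 + €0.57 = €35.75

€35.75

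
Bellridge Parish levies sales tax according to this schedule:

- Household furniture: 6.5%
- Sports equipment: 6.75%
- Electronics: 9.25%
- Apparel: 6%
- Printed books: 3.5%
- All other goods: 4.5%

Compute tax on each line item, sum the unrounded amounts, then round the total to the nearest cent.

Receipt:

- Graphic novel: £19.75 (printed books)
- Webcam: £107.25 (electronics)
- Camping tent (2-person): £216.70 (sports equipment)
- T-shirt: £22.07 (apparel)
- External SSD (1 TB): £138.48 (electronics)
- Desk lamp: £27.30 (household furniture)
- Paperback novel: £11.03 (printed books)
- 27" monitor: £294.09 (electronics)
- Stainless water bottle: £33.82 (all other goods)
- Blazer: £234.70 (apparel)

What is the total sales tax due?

Graphic novel £19.75: printed books → 3.5% → £0.69125
Webcam £107.25: electronics → 9.25% → £9.920625
Camping tent (2-person) £216.70: sports equipment → 6.75% → £14.62725
T-shirt £22.07: apparel → 6% → £1.3242
External SSD (1 TB) £138.48: electronics → 9.25% → £12.8094
Desk lamp £27.30: household furniture → 6.5% → £1.7745
Paperback novel £11.03: printed books → 3.5% → £0.38605
27" monitor £294.09: electronics → 9.25% → £27.203325
Stainless water bottle £33.82: all other goods → 4.5% → £1.5219
Blazer £234.70: apparel → 6% → £14.082
Unrounded tax sum = £84.3405 → £84.34

£84.34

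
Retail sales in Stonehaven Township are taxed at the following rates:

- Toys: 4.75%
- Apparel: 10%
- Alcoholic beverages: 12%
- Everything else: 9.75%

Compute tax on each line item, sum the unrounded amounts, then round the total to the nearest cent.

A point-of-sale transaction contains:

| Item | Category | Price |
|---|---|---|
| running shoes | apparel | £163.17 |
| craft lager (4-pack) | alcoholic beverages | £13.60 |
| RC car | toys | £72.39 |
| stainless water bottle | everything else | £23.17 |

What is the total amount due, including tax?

£295.98

Running shoes £163.17: apparel → 10% → £16.317
Craft lager (4-pack) £13.60: alcoholic beverages → 12% → £1.632
RC car £72.39: toys → 4.75% → £3.438525
Stainless water bottle £23.17: everything else → 9.75% → £2.259075
Subtotal = £272.33; unrounded tax = £23.6466 → £23.65; total due = £295.98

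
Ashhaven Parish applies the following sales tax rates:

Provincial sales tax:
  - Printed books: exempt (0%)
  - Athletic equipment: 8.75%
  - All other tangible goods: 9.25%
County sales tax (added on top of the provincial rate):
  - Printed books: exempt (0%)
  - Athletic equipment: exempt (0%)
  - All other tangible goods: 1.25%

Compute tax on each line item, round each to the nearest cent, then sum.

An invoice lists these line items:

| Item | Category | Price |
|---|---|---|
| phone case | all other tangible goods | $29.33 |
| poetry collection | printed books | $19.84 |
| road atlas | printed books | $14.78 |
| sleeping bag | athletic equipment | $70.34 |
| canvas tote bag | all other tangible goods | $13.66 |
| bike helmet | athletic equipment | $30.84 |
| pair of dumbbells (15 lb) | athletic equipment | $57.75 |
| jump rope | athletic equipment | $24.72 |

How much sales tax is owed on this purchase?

$20.57

Phone case $29.33: all other tangible goods → 9.25% + 1.25% county = 10.5% → $3.08
Poetry collection $19.84: printed books → 0% + 0% county = 0% → $0.00
Road atlas $14.78: printed books → 0% + 0% county = 0% → $0.00
Sleeping bag $70.34: athletic equipment → 8.75% + 0% county = 8.75% → $6.15
Canvas tote bag $13.66: all other tangible goods → 9.25% + 1.25% county = 10.5% → $1.43
Bike helmet $30.84: athletic equipment → 8.75% + 0% county = 8.75% → $2.70
Pair of dumbbells (15 lb) $57.75: athletic equipment → 8.75% + 0% county = 8.75% → $5.05
Jump rope $24.72: athletic equipment → 8.75% + 0% county = 8.75% → $2.16
Total tax = $3.08 + $6.15 + $1.43 + $2.70 + $5.05 + $2.16 = $20.57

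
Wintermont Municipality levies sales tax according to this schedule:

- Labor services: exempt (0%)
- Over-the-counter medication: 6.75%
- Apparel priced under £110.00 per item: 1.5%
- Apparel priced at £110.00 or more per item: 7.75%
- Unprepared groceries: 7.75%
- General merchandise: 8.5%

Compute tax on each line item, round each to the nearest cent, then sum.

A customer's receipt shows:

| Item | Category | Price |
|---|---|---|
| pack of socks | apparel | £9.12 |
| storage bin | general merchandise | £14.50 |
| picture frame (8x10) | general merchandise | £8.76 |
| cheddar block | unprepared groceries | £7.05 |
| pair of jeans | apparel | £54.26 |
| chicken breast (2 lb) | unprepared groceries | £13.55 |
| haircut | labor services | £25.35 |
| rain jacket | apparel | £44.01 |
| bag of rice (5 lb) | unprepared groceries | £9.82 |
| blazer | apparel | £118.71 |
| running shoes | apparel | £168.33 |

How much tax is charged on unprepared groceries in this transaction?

Cheddar block £7.05: unprepared groceries → 7.75% → £0.55
Chicken breast (2 lb) £13.55: unprepared groceries → 7.75% → £1.05
Bag of rice (5 lb) £9.82: unprepared groceries → 7.75% → £0.76
Tax on unprepared groceries = £0.55 + £1.05 + £0.76 = £2.36

£2.36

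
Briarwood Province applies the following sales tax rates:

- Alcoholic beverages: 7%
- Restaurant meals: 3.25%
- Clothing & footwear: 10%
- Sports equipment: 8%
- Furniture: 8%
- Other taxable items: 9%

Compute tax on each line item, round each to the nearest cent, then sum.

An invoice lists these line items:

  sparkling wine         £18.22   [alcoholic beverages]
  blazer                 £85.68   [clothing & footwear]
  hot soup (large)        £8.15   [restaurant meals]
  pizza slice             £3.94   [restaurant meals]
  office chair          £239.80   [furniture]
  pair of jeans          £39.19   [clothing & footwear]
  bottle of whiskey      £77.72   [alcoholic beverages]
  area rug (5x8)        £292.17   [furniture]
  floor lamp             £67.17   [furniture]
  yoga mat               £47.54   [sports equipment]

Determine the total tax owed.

£71.32

Sparkling wine £18.22: alcoholic beverages → 7% → £1.28
Blazer £85.68: clothing & footwear → 10% → £8.57
Hot soup (large) £8.15: restaurant meals → 3.25% → £0.26
Pizza slice £3.94: restaurant meals → 3.25% → £0.13
Office chair £239.80: furniture → 8% → £19.18
Pair of jeans £39.19: clothing & footwear → 10% → £3.92
Bottle of whiskey £77.72: alcoholic beverages → 7% → £5.44
Area rug (5x8) £292.17: furniture → 8% → £23.37
Floor lamp £67.17: furniture → 8% → £5.37
Yoga mat £47.54: sports equipment → 8% → £3.80
Total tax = £1.28 + £8.57 + £0.26 + £0.13 + £19.18 + £3.92 + £5.44 + £23.37 + £5.37 + £3.80 = £71.32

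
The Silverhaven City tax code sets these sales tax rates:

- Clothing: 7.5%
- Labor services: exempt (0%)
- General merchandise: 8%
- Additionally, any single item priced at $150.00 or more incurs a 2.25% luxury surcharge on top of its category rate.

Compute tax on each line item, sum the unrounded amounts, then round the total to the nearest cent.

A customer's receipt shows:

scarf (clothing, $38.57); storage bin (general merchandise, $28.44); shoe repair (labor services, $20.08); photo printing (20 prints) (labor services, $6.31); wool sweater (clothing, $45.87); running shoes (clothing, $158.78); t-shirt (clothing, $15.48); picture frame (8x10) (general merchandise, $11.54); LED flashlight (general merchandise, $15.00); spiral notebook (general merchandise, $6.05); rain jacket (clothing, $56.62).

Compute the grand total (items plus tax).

$434.84

Scarf $38.57: clothing → 7.5% → $2.89275
Storage bin $28.44: general merchandise → 8% → $2.2752
Shoe repair $20.08: labor services → 0% → $0.00
Photo printing (20 prints) $6.31: labor services → 0% → $0.00
Wool sweater $45.87: clothing → 7.5% → $3.44025
Running shoes $158.78: clothing → 7.5% + 2.25% surcharge = 9.75% → $15.48105
T-shirt $15.48: clothing → 7.5% → $1.161
Picture frame (8x10) $11.54: general merchandise → 8% → $0.9232
LED flashlight $15.00: general merchandise → 8% → $1.20
Spiral notebook $6.05: general merchandise → 8% → $0.484
Rain jacket $56.62: clothing → 7.5% → $4.2465
Subtotal = $402.74; unrounded tax = $32.10395 → $32.10; total due = $434.84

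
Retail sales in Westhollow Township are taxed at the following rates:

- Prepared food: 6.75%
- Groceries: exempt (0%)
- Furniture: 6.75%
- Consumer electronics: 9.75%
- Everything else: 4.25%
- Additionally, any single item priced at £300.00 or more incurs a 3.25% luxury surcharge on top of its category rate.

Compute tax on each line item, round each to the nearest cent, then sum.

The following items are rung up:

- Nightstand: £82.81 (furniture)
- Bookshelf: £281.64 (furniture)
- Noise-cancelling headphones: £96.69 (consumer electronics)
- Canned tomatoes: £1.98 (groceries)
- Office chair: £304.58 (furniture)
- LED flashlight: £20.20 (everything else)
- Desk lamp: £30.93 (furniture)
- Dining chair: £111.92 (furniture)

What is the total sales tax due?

£74.99

Nightstand £82.81: furniture → 6.75% → £5.59
Bookshelf £281.64: furniture → 6.75% → £19.01
Noise-cancelling headphones £96.69: consumer electronics → 9.75% → £9.43
Canned tomatoes £1.98: groceries → 0% → £0.00
Office chair £304.58: furniture → 6.75% + 3.25% surcharge = 10% → £30.46
LED flashlight £20.20: everything else → 4.25% → £0.86
Desk lamp £30.93: furniture → 6.75% → £2.09
Dining chair £111.92: furniture → 6.75% → £7.55
Total tax = £5.59 + £19.01 + £9.43 + £30.46 + £0.86 + £2.09 + £7.55 = £74.99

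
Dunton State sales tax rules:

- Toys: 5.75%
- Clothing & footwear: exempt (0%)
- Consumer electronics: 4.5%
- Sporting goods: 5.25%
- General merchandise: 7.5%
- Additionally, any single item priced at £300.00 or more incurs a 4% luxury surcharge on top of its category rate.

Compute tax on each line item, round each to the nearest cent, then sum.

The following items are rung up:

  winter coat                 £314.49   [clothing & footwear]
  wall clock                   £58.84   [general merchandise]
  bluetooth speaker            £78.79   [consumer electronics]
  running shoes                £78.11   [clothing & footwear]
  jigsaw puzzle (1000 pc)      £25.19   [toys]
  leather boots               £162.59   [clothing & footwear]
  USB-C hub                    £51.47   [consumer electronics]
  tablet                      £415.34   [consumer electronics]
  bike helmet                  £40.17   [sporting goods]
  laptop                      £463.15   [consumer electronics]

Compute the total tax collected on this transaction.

Winter coat £314.49: clothing & footwear → 0% + 4% surcharge = 4% → £12.58
Wall clock £58.84: general merchandise → 7.5% → £4.41
Bluetooth speaker £78.79: consumer electronics → 4.5% → £3.55
Running shoes £78.11: clothing & footwear → 0% → £0.00
Jigsaw puzzle (1000 pc) £25.19: toys → 5.75% → £1.45
Leather boots £162.59: clothing & footwear → 0% → £0.00
USB-C hub £51.47: consumer electronics → 4.5% → £2.32
Tablet £415.34: consumer electronics → 4.5% + 4% surcharge = 8.5% → £35.30
Bike helmet £40.17: sporting goods → 5.25% → £2.11
Laptop £463.15: consumer electronics → 4.5% + 4% surcharge = 8.5% → £39.37
Total tax = £12.58 + £4.41 + £3.55 + £1.45 + £2.32 + £35.30 + £2.11 + £39.37 = £101.09

£101.09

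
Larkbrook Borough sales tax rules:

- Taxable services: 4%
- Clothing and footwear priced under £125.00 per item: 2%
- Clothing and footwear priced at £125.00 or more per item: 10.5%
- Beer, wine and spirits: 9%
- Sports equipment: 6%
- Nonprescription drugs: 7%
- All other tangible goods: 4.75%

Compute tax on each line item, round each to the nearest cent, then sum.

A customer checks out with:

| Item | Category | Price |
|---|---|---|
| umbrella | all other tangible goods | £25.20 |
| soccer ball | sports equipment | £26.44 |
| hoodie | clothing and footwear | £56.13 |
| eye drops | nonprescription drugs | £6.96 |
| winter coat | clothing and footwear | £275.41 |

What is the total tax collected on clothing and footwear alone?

Hoodie £56.13: clothing and footwear, under £125.00 → 2% → £1.12
Winter coat £275.41: clothing and footwear, £125.00 or more → 10.5% → £28.92
Tax on clothing and footwear = £1.12 + £28.92 = £30.04

£30.04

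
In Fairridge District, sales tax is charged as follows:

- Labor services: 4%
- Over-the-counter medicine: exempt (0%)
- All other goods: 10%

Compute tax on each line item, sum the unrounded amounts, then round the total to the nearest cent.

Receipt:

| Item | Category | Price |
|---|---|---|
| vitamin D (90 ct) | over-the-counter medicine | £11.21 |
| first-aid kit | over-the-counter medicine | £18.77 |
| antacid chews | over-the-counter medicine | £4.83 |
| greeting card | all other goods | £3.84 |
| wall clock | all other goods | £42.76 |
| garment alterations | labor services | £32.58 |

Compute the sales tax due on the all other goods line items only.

£4.66

Greeting card £3.84: all other goods → 10% → £0.384
Wall clock £42.76: all other goods → 10% → £4.276
Tax on all other goods: unrounded sum = £4.66 → £4.66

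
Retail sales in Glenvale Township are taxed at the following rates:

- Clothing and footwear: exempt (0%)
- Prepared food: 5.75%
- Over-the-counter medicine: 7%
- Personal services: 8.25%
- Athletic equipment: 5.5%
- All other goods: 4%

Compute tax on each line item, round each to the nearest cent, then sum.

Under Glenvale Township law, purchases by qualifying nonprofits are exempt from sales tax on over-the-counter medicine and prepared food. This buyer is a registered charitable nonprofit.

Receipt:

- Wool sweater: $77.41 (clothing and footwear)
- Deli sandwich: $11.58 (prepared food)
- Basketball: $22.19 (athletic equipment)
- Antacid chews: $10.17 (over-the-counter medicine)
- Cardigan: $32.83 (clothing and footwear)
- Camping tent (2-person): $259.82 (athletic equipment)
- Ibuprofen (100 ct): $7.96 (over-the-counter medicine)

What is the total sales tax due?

Wool sweater $77.41: clothing and footwear → 0% → $0.00
Deli sandwich $11.58: prepared food, buyer-exempt → 0% → $0.00
Basketball $22.19: athletic equipment → 5.5% → $1.22
Antacid chews $10.17: over-the-counter medicine, buyer-exempt → 0% → $0.00
Cardigan $32.83: clothing and footwear → 0% → $0.00
Camping tent (2-person) $259.82: athletic equipment → 5.5% → $14.29
Ibuprofen (100 ct) $7.96: over-the-counter medicine, buyer-exempt → 0% → $0.00
Total tax = $1.22 + $14.29 = $15.51

$15.51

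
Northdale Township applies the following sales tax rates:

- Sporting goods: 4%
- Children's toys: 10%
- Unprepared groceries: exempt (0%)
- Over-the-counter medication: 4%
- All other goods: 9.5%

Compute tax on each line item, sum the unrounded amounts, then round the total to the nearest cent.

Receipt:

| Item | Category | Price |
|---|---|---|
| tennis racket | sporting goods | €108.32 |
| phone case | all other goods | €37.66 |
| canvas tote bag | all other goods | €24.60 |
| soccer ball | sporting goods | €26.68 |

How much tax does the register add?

Tennis racket €108.32: sporting goods → 4% → €4.3328
Phone case €37.66: all other goods → 9.5% → €3.5777
Canvas tote bag €24.60: all other goods → 9.5% → €2.337
Soccer ball €26.68: sporting goods → 4% → €1.0672
Unrounded tax sum = €11.3147 → €11.31

€11.31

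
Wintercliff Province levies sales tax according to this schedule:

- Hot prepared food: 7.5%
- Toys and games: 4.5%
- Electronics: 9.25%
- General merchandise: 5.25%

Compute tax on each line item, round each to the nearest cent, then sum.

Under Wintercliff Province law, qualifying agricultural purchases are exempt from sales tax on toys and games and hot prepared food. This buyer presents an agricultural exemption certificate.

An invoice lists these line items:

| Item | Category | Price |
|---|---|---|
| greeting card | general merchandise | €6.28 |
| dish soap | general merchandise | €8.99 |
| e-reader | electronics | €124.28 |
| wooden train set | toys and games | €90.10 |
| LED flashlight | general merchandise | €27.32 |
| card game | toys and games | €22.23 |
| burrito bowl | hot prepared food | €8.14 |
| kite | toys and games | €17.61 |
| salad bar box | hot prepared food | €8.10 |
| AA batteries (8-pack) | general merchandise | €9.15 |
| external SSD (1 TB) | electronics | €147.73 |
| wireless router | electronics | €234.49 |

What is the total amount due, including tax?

Greeting card €6.28: general merchandise → 5.25% → €0.33
Dish soap €8.99: general merchandise → 5.25% → €0.47
E-reader €124.28: electronics → 9.25% → €11.50
Wooden train set €90.10: toys and games, buyer-exempt → 0% → €0.00
LED flashlight €27.32: general merchandise → 5.25% → €1.43
Card game €22.23: toys and games, buyer-exempt → 0% → €0.00
Burrito bowl €8.14: hot prepared food, buyer-exempt → 0% → €0.00
Kite €17.61: toys and games, buyer-exempt → 0% → €0.00
Salad bar box €8.10: hot prepared food, buyer-exempt → 0% → €0.00
AA batteries (8-pack) €9.15: general merchandise → 5.25% → €0.48
External SSD (1 TB) €147.73: electronics → 9.25% → €13.67
Wireless router €234.49: electronics → 9.25% → €21.69
Subtotal = €704.42; tax = €49.57; total due = €753.99

€753.99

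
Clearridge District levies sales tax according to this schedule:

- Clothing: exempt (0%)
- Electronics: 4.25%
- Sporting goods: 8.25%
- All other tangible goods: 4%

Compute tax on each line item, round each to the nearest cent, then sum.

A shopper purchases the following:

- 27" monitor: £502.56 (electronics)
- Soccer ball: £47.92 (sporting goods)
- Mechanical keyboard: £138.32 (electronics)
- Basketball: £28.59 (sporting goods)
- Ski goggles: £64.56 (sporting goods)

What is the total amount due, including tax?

27" monitor £502.56: electronics → 4.25% → £21.36
Soccer ball £47.92: sporting goods → 8.25% → £3.95
Mechanical keyboard £138.32: electronics → 4.25% → £5.88
Basketball £28.59: sporting goods → 8.25% → £2.36
Ski goggles £64.56: sporting goods → 8.25% → £5.33
Subtotal = £781.95; tax = £38.88; total due = £820.83

£820.83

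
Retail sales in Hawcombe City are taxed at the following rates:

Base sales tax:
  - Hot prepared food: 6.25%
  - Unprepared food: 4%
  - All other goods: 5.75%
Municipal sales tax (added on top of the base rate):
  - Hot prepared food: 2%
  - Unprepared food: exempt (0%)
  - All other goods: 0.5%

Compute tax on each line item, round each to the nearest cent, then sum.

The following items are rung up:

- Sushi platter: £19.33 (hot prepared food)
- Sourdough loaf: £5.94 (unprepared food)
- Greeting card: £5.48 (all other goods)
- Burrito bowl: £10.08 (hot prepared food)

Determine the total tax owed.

Sushi platter £19.33: hot prepared food → 6.25% + 2% municipal = 8.25% → £1.59
Sourdough loaf £5.94: unprepared food → 4% + 0% municipal = 4% → £0.24
Greeting card £5.48: all other goods → 5.75% + 0.5% municipal = 6.25% → £0.34
Burrito bowl £10.08: hot prepared food → 6.25% + 2% municipal = 8.25% → £0.83
Total tax = £1.59 + £0.24 + £0.34 + £0.83 = £3.00

£3.00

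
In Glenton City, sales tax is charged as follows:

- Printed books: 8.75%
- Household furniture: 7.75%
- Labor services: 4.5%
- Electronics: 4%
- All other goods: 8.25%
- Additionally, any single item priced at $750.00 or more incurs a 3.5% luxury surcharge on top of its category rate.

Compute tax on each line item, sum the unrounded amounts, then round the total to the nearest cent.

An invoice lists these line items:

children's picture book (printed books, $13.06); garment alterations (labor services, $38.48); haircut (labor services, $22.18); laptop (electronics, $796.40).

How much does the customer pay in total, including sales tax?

Children's picture book $13.06: printed books → 8.75% → $1.14275
Garment alterations $38.48: labor services → 4.5% → $1.7316
Haircut $22.18: labor services → 4.5% → $0.9981
Laptop $796.40: electronics → 4% + 3.5% surcharge = 7.5% → $59.73
Subtotal = $870.12; unrounded tax = $63.60245 → $63.60; total due = $933.72

$933.72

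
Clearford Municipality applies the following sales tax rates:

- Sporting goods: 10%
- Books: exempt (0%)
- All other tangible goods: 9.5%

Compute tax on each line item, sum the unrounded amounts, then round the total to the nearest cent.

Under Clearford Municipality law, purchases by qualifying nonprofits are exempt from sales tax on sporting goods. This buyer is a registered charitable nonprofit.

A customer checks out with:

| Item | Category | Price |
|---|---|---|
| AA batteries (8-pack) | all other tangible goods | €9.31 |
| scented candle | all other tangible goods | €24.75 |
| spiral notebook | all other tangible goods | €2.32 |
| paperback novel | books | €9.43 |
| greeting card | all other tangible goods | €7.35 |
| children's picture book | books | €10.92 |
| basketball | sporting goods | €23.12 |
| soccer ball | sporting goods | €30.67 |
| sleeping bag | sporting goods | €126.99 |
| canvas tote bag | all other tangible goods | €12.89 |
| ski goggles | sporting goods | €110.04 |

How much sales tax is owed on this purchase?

AA batteries (8-pack) €9.31: all other tangible goods → 9.5% → €0.88445
Scented candle €24.75: all other tangible goods → 9.5% → €2.35125
Spiral notebook €2.32: all other tangible goods → 9.5% → €0.2204
Paperback novel €9.43: books → 0% → €0.00
Greeting card €7.35: all other tangible goods → 9.5% → €0.69825
Children's picture book €10.92: books → 0% → €0.00
Basketball €23.12: sporting goods, buyer-exempt → 0% → €0.00
Soccer ball €30.67: sporting goods, buyer-exempt → 0% → €0.00
Sleeping bag €126.99: sporting goods, buyer-exempt → 0% → €0.00
Canvas tote bag €12.89: all other tangible goods → 9.5% → €1.22455
Ski goggles €110.04: sporting goods, buyer-exempt → 0% → €0.00
Unrounded tax sum = €5.3789 → €5.38

€5.38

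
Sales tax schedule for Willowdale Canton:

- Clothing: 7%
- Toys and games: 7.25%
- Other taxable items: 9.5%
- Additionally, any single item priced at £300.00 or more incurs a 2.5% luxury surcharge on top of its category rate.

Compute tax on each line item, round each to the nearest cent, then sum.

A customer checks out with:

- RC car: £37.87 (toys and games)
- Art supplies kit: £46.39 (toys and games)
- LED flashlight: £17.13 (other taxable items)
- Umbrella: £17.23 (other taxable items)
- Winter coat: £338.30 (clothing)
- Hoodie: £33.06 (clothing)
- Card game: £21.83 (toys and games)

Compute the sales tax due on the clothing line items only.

Winter coat £338.30: clothing → 7% + 2.5% surcharge = 9.5% → £32.14
Hoodie £33.06: clothing → 7% → £2.31
Tax on clothing = £32.14 + £2.31 = £34.45

£34.45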